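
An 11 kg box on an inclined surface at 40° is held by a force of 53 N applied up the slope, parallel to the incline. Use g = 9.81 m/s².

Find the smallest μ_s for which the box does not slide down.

μ_s,min ≈ 0.198

N = m g cos θ = 82.66 N.
Friction must make up the shortfall along the incline: f = m g sin θ − P = 69.36 − 53 = 16.36 N.
At the threshold f = μ_s N, so μ_s,min = 16.36/82.66 = 0.198.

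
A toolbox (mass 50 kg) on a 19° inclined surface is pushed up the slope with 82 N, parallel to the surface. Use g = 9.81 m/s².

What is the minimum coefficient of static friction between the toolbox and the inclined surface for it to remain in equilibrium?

N = m g cos θ = 463.8 N.
Friction must make up the shortfall along the incline: f = m g sin θ − P = 159.7 − 82 = 77.69 N.
At the threshold f = μ_s N, so μ_s,min = 77.69/463.8 = 0.168.

μ_s,min ≈ 0.168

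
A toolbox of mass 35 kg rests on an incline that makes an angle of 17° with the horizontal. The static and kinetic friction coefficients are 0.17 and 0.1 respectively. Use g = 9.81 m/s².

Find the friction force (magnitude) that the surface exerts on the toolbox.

Normal force: N = m g cos θ = 35 × 9.81 × cos 17° = 328.3 N.
For equilibrium along the incline, friction must balance the weight component: f = m g sin θ = 100.4 N up the slope.
The static-friction ceiling is μ_s N = 0.17 × 328.3 = 55.82 N.
Since |100.4| > 55.82 N, static friction cannot hold it; the toolbox slides down the incline and kinetic friction applies: f = μ_k N = 0.1 × 328.3 = 32.8 N.

f ≈ 32.8 N (up the incline)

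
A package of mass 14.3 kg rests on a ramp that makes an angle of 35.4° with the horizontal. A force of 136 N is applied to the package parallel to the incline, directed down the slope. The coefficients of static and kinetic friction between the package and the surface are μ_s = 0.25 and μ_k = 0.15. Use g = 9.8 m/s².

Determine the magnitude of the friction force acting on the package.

f ≈ 17.1 N (up the incline)

The normal reaction is N = m g cos θ = 114.2 N.
Parallel to the incline, ΣF = 0 gives f = m g sin θ + P = 81.18 + 136 = 217.2 N (up-slope positive).
Static friction can supply at most μ_s N = 28.56 N.
Since |217.2| > 28.56 N, static friction cannot hold it; the package slides down the incline and kinetic friction applies: f = μ_k N = 0.15 × 114.2 = 17.1 N.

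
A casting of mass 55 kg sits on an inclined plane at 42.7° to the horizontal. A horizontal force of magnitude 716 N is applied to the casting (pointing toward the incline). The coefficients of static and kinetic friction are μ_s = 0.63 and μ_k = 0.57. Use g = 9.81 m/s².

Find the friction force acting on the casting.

f ≈ 160 N (down the incline)

The horizontal push has a component P sin θ into the surface, so N = m g cos θ + P sin θ = 396.5 + 485.6 = 882.1 N.
Along the incline, the net driving force (taking up-slope positive) is P cos θ − m g sin θ = 526.2 − 365.9 = 160.3 N, so equilibrium requires friction f = -160.3 N (down-slope).
The limit of static friction is μ_s N = 555.7 N.
|f_req| = 160.3 ≤ 555.7 N → the casting is in equilibrium; friction equals the required value.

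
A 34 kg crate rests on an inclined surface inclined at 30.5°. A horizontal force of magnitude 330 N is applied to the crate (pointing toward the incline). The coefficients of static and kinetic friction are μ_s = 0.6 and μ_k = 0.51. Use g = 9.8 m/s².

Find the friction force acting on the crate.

f ≈ 115 N (down the incline)

Resolve perpendicular to the incline: N = m g cos θ + P sin θ = 34×9.8×cos 30.5° + 330×sin 30.5° = 454.6 N.
Parallel to the incline: P cos θ − m g sin θ = 284.3 − 169.1 = 115.2 N; the friction needed to balance this is 115.2 N acting down the slope.
The limit of static friction is μ_s N = 272.7 N.
Since 115.2 N is within the 272.7 N limit, the crate stays put and friction is exactly 115 N.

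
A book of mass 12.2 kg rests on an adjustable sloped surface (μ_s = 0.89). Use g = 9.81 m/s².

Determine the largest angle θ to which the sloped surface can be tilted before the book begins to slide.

θ_max ≈ 41.7°

At the slip threshold, m g sin θ = μ_s · m g cos θ, so tan θ = μ_s.
θ_max = arctan(0.89) = 41.7°.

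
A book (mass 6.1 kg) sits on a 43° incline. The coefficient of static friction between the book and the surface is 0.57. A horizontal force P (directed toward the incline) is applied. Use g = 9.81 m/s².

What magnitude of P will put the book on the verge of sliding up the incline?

P ≈ 192 N

At impending motion up the slope, friction acts down-slope at its limit: f = μ_s N.
Perpendicular to the incline: N = m g cos θ + P sin θ.
Along the incline: P cos θ = m g sin θ + μ_s N = m g sin θ + μ_s (m g cos θ + P sin θ).
Solving, P (cos θ − μ_s sin θ) = m g (sin θ + μ_s cos θ), so P = 6.1×9.81×(sin 43° + 0.57 cos 43°)/(cos 43° − 0.57 sin 43°) = 59.8×1.099/0.3426 = 192 N.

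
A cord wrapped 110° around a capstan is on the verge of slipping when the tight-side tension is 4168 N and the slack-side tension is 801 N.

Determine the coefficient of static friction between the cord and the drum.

T₂/T₁ = e^{μβ} → μ = ln(T₂/T₁)/β.
β = 110° = 1.92 rad.
μ = ln(4168/801)/1.92 = ln(5.203)/1.92 = 0.859.

μ ≈ 0.859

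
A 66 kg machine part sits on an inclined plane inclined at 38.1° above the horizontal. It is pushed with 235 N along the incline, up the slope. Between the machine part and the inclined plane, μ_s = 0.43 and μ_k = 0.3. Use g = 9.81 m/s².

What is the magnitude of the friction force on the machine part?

f ≈ 165 N (up the incline)

Perpendicular to the surface, N = m g cos θ = 66·9.81·cos 38.1° = 509.5 N.
The friction needed for equilibrium is m g sin θ − P = 399.5 − 235 = 164.5 N, measured positive up-slope.
Maximum static friction available: μ_s N = 0.43 × 509.5 = 219.1 N.
Since |164.5| ≤ 219.1 N, no slip — friction simply equals what equilibrium demands.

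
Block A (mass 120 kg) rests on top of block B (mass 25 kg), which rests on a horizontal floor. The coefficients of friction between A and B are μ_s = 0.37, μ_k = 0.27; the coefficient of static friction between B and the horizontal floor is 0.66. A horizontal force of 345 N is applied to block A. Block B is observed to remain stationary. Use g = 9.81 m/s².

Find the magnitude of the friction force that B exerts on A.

Normal force at the A–B interface: N₁ = m_A g = 1177 N.
Maximum static friction on A from B: μ_s N₁ = 0.37×1177 = 435.6 N.
Since P = 345 N ≤ 435.6 N, A does not slip on B; friction on A equals P = 345 N.
B experiences an equal 345 N forward from A (third law). B is in equilibrium, so the floor supplies f₂ = 345 N of static friction (limit μ_s(m_A+m_B)g = 938.8 N, not exceeded).

f ≈ 345 N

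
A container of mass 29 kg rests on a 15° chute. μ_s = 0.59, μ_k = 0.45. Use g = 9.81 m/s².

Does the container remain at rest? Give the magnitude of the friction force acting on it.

N = m g cos θ = 275 N.
Down-slope weight component: m g sin θ = 73.6 N.
μ_s N = 162 N.
73.6 ≤ 162 N, so it stays put; friction = 73.6 N.

f ≈ 73.6 N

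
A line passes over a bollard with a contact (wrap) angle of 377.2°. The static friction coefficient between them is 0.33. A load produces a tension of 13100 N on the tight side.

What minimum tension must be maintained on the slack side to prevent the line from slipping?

T_min ≈ 1490 N

Capstan equation at impending slip: T_tight/T_slack = e^{μβ}.
β = 377.2° = 6.583 rad; e^{μβ} = e^{0.33×6.583} = 8.78.
T_slack = T_tight / e^{μβ} = 13100 / 8.78 = 1490 N.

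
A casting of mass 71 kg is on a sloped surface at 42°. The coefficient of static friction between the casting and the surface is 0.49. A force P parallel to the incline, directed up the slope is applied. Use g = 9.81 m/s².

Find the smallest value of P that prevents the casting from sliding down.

The casting tends to slide down (tan θ > μ_s), so at the point of impending slip friction acts up-slope at its limit: f = μ_s N.
P is parallel to the surface, so N = m g cos θ = 518 N.
Along the incline: P + μ_s N = m g sin θ, so P = 466 − 0.49×518 = 212 N.

P_min ≈ 212 N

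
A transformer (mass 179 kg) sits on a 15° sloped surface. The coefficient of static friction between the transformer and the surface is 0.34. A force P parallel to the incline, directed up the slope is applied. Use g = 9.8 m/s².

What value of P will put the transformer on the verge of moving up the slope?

At impending motion up the slope, friction acts down-slope at its limit: f = μ_s N.
P is parallel to the surface, so N = m g cos θ = 1690 N.
Along the incline: P = m g sin θ + μ_s N = 454 + 0.34×1690 = 1030 N.

P ≈ 1030 N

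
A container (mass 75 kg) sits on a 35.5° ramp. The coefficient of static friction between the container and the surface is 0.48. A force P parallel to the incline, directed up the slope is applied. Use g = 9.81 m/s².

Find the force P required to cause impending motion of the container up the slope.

P ≈ 715 N

At impending motion up the slope, friction acts down-slope at its limit: f = μ_s N.
P is parallel to the surface, so N = m g cos θ = 599 N.
Along the incline: P = m g sin θ + μ_s N = 427 + 0.48×599 = 715 N.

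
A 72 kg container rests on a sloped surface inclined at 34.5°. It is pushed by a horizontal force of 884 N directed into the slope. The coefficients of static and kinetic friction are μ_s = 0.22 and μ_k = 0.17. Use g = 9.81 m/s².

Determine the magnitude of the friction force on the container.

f ≈ 184 N (down the incline)

Resolve perpendicular to the incline: N = m g cos θ + P sin θ = 72×9.81×cos 34.5° + 884×sin 34.5° = 1083 N.
Parallel to the incline: P cos θ − m g sin θ = 728.5 − 400.1 = 328.5 N; the friction needed to balance this is 328.5 N acting down the slope.
The limit of static friction is μ_s N = 238.2 N.
The required 328.5 N exceeds the static limit, so the container slides up-slope and f = μ_k N = 0.17×1083 = 184 N.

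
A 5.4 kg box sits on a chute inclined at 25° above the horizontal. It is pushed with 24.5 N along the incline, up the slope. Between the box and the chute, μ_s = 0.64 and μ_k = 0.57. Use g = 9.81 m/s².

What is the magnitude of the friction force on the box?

f ≈ 2.11 N (down the incline)

Normal force: N = m g cos θ = 5.4 × 9.81 × cos 25° = 48.01 N.
For equilibrium along the incline the friction force must supply f = m g sin θ − P = 22.39 − 24.5 = -2.112 N (positive meaning up-slope).
The static-friction ceiling is μ_s N = 0.64 × 48.01 = 30.73 N.
Since |-2.112| ≤ 30.73 N, the box remains in static equilibrium and friction takes exactly the required value.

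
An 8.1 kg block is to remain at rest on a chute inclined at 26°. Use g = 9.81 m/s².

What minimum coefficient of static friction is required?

At the slip threshold m g sin θ = μ_s m g cos θ, so μ_s,min = tan θ.
μ_s,min = tan 26° = 0.488.

μ_s,min ≈ 0.488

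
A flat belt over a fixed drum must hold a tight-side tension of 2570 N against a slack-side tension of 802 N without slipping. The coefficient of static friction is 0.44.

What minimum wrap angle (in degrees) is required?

β_min ≈ 152°

T₂/T₁ = e^{μβ} → β = ln(T₂/T₁)/μ.
β = ln(2570/802)/0.44 = 1.165/0.44 = 2.647 rad.
In degrees: β = 2.647 × 180/π = 152°.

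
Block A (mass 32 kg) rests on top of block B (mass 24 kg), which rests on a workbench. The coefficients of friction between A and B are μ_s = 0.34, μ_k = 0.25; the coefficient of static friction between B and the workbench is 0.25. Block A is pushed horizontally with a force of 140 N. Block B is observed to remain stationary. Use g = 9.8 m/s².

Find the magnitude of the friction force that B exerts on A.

Normal force at the A–B interface: N₁ = m_A g = 313.6 N.
So the A–B interface can sustain at most μ_s N₁ = 106.6 N of static friction.
Since P = 140 N > 106.6 N, A slides on B; the A–B friction is kinetic: f₁ = μ_k N₁ = 0.25×313.6 = 78.4 N.
By Newton's third law B feels 78.4 N forward from A. With B stationary, the floor's static friction on B balances it: f₂ = 78.4 N (well within μ_s(m_A+m_B)g = 137.2 N).

f ≈ 78.4 N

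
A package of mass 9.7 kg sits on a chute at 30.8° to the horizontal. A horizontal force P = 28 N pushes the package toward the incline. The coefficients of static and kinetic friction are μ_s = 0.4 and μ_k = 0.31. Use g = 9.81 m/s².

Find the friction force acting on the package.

Normal direction: N = m g cos θ + P sin θ = 96.07 N.
Along the incline, the net driving force (taking up-slope positive) is P cos θ − m g sin θ = 24.05 − 48.72 = -24.67 N, so equilibrium requires friction f = 24.67 N (up-slope).
Maximum static friction: μ_s N = 0.4 × 96.07 = 38.43 N.
Since 24.67 N is within the 38.43 N limit, the package stays put and friction is exactly 24.7 N.

f ≈ 24.7 N (up the incline)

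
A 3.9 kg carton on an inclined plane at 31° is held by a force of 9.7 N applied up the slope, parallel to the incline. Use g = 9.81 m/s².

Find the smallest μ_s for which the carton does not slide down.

μ_s,min ≈ 0.305

N = m g cos θ = 32.79 N.
Friction must make up the shortfall along the incline: f = m g sin θ − P = 19.7 − 9.7 = 10 N.
At the threshold f = μ_s N, so μ_s,min = 10/32.79 = 0.305.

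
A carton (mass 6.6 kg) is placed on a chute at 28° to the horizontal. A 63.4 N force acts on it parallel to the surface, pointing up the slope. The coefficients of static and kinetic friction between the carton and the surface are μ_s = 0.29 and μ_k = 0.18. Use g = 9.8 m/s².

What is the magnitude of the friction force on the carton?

Normal force: N = m g cos θ = 6.6 × 9.8 × cos 28° = 57.11 N.
Parallel to the incline, ΣF = 0 gives f = m g sin θ − P = 30.37 − 63.4 = -33.03 N (up-slope positive).
The static-friction ceiling is μ_s N = 0.29 × 57.11 = 16.56 N.
Since |-33.03| > 16.56 N, static friction cannot hold it; the carton slides up the incline and kinetic friction applies: f = μ_k N = 0.18 × 57.11 = 10.3 N.

f ≈ 10.3 N (down the incline)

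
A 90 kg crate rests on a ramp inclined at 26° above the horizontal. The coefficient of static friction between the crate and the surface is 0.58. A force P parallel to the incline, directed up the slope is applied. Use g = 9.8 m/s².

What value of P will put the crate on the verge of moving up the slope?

P ≈ 846 N

At impending motion up the slope, friction acts down-slope at its limit: f = μ_s N.
P is parallel to the surface, so N = m g cos θ = 793 N.
Along the incline: P = m g sin θ + μ_s N = 387 + 0.58×793 = 846 N.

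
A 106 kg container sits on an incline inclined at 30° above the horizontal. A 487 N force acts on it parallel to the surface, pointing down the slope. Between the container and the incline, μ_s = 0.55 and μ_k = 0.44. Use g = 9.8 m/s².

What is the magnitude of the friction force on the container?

Perpendicular to the surface, N = m g cos θ = 106·9.8·cos 30° = 899.6 N.
For equilibrium along the incline the friction force must supply f = m g sin θ + P = 519.4 + 487 = 1006 N (positive meaning up-slope).
Static friction can supply at most μ_s N = 494.8 N.
Since |1006| > 494.8 N, static friction cannot hold it; the container slides down the incline and kinetic friction applies: f = μ_k N = 0.44 × 899.6 = 396 N.

f ≈ 396 N (up the incline)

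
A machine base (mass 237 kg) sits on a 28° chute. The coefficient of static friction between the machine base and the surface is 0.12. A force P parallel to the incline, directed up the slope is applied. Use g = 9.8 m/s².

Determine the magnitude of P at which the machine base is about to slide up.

At impending motion up the slope, friction acts down-slope at its limit: f = μ_s N.
P is parallel to the surface, so N = m g cos θ = 2050 N.
Along the incline: P = m g sin θ + μ_s N = 1090 + 0.12×2050 = 1340 N.

P ≈ 1340 N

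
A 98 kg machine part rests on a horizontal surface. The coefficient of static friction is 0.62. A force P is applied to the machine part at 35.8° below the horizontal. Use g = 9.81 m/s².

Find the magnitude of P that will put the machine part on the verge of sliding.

N = m g + P sin α (the push presses the machine part into the horizontal surface).
At impending slip, P cos α = μ_s N = μ_s (m g + P sin α).
Solving: P (cos α − μ_s sin α) = μ_s m g → P = 0.62×961/(cos 35.8° − 0.62 sin 35.8°) = 596/0.4484 = 1330 N.

P ≈ 1330 N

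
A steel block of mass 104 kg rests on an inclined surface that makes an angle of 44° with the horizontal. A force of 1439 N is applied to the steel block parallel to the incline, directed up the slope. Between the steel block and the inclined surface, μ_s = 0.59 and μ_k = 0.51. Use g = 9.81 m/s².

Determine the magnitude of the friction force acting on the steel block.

f ≈ 374 N (down the incline)

Perpendicular to the surface, N = m g cos θ = 104·9.81·cos 44° = 733.9 N.
The friction needed for equilibrium is m g sin θ − P = 708.7 − 1439 = -730.3 N, measured positive up-slope.
The static-friction ceiling is μ_s N = 0.59 × 733.9 = 433 N.
Since |-730.3| > 433 N, static friction cannot hold it; the steel block slides up the incline and kinetic friction applies: f = μ_k N = 0.51 × 733.9 = 374 N.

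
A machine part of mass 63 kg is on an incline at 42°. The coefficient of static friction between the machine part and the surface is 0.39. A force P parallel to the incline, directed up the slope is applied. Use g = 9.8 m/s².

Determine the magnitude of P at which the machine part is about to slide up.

At impending motion up the slope, friction acts down-slope at its limit: f = μ_s N.
P is parallel to the surface, so N = m g cos θ = 459 N.
Along the incline: P = m g sin θ + μ_s N = 413 + 0.39×459 = 592 N.

P ≈ 592 N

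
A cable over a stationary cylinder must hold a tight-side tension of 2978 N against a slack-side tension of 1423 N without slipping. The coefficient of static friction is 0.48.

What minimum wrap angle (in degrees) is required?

T₂/T₁ = e^{μβ} → β = ln(T₂/T₁)/μ.
β = ln(2978/1423)/0.48 = 0.7385/0.48 = 1.539 rad.
In degrees: β = 1.539 × 180/π = 88.2°.

β_min ≈ 88.2°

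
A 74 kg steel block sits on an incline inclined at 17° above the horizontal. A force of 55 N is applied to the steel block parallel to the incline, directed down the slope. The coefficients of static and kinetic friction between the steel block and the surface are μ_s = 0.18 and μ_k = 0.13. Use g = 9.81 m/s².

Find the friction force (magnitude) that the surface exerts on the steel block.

The normal reaction is N = m g cos θ = 694.2 N.
The friction needed for equilibrium is m g sin θ + P = 212.2 + 55 = 267.2 N, measured positive up-slope.
Static friction can supply at most μ_s N = 125 N.
Since |267.2| > 125 N, static friction cannot hold it; the steel block slides down the incline and kinetic friction applies: f = μ_k N = 0.13 × 694.2 = 90.2 N.

f ≈ 90.2 N (up the incline)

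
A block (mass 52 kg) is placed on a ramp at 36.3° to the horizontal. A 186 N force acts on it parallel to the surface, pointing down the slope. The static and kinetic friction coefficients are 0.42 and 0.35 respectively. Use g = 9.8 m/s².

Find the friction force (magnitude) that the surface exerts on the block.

The normal reaction is N = m g cos θ = 410.7 N.
For equilibrium along the incline the friction force must supply f = m g sin θ + P = 301.7 + 186 = 487.7 N (positive meaning up-slope).
Maximum static friction available: μ_s N = 0.42 × 410.7 = 172.5 N.
Since |487.7| > 172.5 N, static friction cannot hold it; the block slides down the incline and kinetic friction applies: f = μ_k N = 0.35 × 410.7 = 144 N.

f ≈ 144 N (up the incline)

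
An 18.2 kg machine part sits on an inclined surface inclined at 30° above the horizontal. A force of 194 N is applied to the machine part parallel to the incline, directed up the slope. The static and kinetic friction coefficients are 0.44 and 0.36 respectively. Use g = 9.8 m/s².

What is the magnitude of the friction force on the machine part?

f ≈ 55.6 N (down the incline)

Normal force: N = m g cos θ = 18.2 × 9.8 × cos 30° = 154.5 N.
For equilibrium along the incline the friction force must supply f = m g sin θ − P = 89.18 − 194 = -104.8 N (positive meaning up-slope).
Static friction can supply at most μ_s N = 67.96 N.
Since |-104.8| > 67.96 N, static friction cannot hold it; the machine part slides up the incline and kinetic friction applies: f = μ_k N = 0.36 × 154.5 = 55.6 N.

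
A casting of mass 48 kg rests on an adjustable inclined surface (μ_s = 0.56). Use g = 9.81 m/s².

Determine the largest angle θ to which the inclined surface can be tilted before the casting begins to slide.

θ_max ≈ 29.2°

At the slip threshold, m g sin θ = μ_s · m g cos θ, so tan θ = μ_s.
θ_max = arctan(0.56) = 29.2°.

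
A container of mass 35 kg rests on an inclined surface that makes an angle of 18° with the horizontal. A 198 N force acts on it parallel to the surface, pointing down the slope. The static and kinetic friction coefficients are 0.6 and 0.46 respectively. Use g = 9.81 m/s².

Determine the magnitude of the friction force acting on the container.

f ≈ 150 N (up the incline)

The normal reaction is N = m g cos θ = 326.5 N.
The friction needed for equilibrium is m g sin θ + P = 106.1 + 198 = 304.1 N, measured positive up-slope.
The static-friction ceiling is μ_s N = 0.6 × 326.5 = 195.9 N.
|304.1| exceeds 195.9 N, so the container slips down-slope; friction is kinetic, f = μ_k N = 0.46×326.5 = 150 N.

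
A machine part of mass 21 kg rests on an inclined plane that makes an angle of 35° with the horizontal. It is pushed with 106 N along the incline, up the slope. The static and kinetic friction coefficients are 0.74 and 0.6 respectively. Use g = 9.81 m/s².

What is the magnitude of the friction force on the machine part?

f ≈ 12.2 N (up the incline)

The normal reaction is N = m g cos θ = 168.8 N.
For equilibrium along the incline the friction force must supply f = m g sin θ − P = 118.2 − 106 = 12.16 N (positive meaning up-slope).
Static friction can supply at most μ_s N = 124.9 N.
Since |12.16| ≤ 124.9 N, the machine part remains in static equilibrium and friction takes exactly the required value.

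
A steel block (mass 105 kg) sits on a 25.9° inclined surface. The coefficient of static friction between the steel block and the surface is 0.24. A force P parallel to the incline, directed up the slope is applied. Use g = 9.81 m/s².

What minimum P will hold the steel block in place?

P_min ≈ 228 N

The steel block tends to slide down (tan θ > μ_s), so at the point of impending slip friction acts up-slope at its limit: f = μ_s N.
P is parallel to the surface, so N = m g cos θ = 927 N.
Along the incline: P + μ_s N = m g sin θ, so P = 450 − 0.24×927 = 228 N.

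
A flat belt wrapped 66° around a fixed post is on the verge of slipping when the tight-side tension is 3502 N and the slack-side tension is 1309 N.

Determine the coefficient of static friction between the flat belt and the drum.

T₂/T₁ = e^{μβ} → μ = ln(T₂/T₁)/β.
β = 66° = 1.152 rad.
μ = ln(3502/1309)/1.152 = ln(2.675)/1.152 = 0.854.

μ ≈ 0.854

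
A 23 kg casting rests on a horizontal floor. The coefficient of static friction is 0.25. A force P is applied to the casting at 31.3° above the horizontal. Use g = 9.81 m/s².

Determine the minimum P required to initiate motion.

N = m g − P sin α (the pull lifts the casting).
At impending slip, P cos α = μ_s N = μ_s (m g − P sin α).
Solving: P (cos α + μ_s sin α) = μ_s m g → P = 0.25×226/(cos 31.3° + 0.25 sin 31.3°) = 56.4/0.9843 = 57.3 N.

P ≈ 57.3 N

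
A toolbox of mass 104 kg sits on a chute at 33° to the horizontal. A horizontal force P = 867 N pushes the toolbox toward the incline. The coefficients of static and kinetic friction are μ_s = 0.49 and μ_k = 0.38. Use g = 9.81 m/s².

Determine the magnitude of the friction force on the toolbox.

f ≈ 171 N (down the incline)

Resolve perpendicular to the incline: N = m g cos θ + P sin θ = 104×9.81×cos 33° + 867×sin 33° = 1328 N.
Parallel to the incline: P cos θ − m g sin θ = 727.1 − 555.7 = 171.5 N; the friction needed to balance this is 171.5 N acting down the slope.
Maximum static friction: μ_s N = 0.49 × 1328 = 650.6 N.
Since 171.5 N is within the 650.6 N limit, the toolbox stays put and friction is exactly 171 N.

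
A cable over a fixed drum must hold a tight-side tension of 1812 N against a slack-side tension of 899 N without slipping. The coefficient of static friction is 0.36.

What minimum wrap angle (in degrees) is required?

T₂/T₁ = e^{μβ} → β = ln(T₂/T₁)/μ.
β = ln(1812/899)/0.36 = 0.7009/0.36 = 1.947 rad.
In degrees: β = 1.947 × 180/π = 112°.

β_min ≈ 112°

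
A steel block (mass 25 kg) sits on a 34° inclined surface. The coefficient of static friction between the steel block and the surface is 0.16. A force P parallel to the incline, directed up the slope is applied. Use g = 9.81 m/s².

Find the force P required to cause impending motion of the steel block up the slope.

P ≈ 170 N

At impending motion up the slope, friction acts down-slope at its limit: f = μ_s N.
P is parallel to the surface, so N = m g cos θ = 203 N.
Along the incline: P = m g sin θ + μ_s N = 137 + 0.16×203 = 170 N.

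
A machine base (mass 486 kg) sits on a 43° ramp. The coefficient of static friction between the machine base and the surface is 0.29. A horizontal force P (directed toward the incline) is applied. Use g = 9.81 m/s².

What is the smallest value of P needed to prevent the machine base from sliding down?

P_min ≈ 2410 N

The machine base tends to slide down (tan θ > μ_s), so at the point of impending slip friction acts up-slope at its limit: f = μ_s N.
Perpendicular to the incline: N = m g cos θ + P sin θ.
Along the incline: P cos θ + μ_s N = m g sin θ, i.e. P cos θ + μ_s (m g cos θ + P sin θ) = m g sin θ.
Solving, P (cos θ + μ_s sin θ) = m g (sin θ − μ_s cos θ), so P = 4770×0.4699/0.9291 = 2410 N.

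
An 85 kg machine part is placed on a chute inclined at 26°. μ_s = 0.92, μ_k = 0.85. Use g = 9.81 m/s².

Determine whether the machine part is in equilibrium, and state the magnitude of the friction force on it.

f ≈ 366 N

N = m g cos θ = 749 N.
Down-slope weight component: m g sin θ = 366 N.
μ_s N = 690 N.
366 ≤ 690 N, so it stays put; friction = 366 N.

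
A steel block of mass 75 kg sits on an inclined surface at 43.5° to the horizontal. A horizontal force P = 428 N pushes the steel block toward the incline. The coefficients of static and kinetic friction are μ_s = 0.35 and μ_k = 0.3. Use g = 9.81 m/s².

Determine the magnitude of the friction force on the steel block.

Resolve perpendicular to the incline: N = m g cos θ + P sin θ = 75×9.81×cos 43.5° + 428×sin 43.5° = 828.3 N.
Parallel to the incline: P cos θ − m g sin θ = 310.5 − 506.5 = -196 N; the friction needed to balance this is 196 N acting up the slope.
Maximum static friction: μ_s N = 0.35 × 828.3 = 289.9 N.
Since 196 N is within the 289.9 N limit, the steel block stays put and friction is exactly 196 N.

f ≈ 196 N (up the incline)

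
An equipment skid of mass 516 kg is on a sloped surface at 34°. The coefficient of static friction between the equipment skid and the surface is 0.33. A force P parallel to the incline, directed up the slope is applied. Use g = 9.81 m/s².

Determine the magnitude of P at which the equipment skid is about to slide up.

At impending motion up the slope, friction acts down-slope at its limit: f = μ_s N.
P is parallel to the surface, so N = m g cos θ = 4200 N.
Along the incline: P = m g sin θ + μ_s N = 2830 + 0.33×4200 = 4220 N.

P ≈ 4220 N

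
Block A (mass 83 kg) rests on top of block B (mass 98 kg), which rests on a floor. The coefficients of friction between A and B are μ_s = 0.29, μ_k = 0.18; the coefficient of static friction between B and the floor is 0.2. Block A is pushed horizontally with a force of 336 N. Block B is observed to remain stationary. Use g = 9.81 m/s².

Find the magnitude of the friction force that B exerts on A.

The normal force B exerts on A is simply A's weight, N₁ = 814.2 N.
Maximum static friction on A from B: μ_s N₁ = 0.29×814.2 = 236.1 N.
P = 336 N exceeds that limit, so A slips over B and the interface friction becomes kinetic: f₁ = μ_k N₁ = 0.18×814.2 = 147 N.
By Newton's third law B feels 147 N forward from A. With B stationary, the floor's static friction on B balances it: f₂ = 147 N (well within μ_s(m_A+m_B)g = 355.1 N).

f ≈ 147 N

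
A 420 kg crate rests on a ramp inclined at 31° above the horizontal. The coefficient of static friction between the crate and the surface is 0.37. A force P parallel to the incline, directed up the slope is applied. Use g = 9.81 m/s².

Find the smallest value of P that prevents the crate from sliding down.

P_min ≈ 815 N

The crate tends to slide down (tan θ > μ_s), so at the point of impending slip friction acts up-slope at its limit: f = μ_s N.
P is parallel to the surface, so N = m g cos θ = 3530 N.
Along the incline: P + μ_s N = m g sin θ, so P = 2120 − 0.37×3530 = 815 N.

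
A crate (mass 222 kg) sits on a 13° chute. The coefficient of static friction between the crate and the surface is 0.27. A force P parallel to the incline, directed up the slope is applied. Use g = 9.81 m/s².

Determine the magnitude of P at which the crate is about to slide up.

At impending motion up the slope, friction acts down-slope at its limit: f = μ_s N.
P is parallel to the surface, so N = m g cos θ = 2120 N.
Along the incline: P = m g sin θ + μ_s N = 490 + 0.27×2120 = 1060 N.

P ≈ 1060 N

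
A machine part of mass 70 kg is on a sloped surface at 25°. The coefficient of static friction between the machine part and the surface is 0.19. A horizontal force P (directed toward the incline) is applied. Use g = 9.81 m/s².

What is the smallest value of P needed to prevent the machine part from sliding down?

The machine part tends to slide down (tan θ > μ_s), so at the point of impending slip friction acts up-slope at its limit: f = μ_s N.
Perpendicular to the incline: N = m g cos θ + P sin θ.
Along the incline: P cos θ + μ_s N = m g sin θ, i.e. P cos θ + μ_s (m g cos θ + P sin θ) = m g sin θ.
Solving, P (cos θ + μ_s sin θ) = m g (sin θ − μ_s cos θ), so P = 687×0.2504/0.9866 = 174 N.

P_min ≈ 174 N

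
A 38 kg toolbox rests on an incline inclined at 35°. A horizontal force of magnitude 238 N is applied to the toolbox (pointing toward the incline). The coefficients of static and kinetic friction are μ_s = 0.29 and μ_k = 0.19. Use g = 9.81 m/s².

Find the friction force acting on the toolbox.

Resolve perpendicular to the incline: N = m g cos θ + P sin θ = 38×9.81×cos 35° + 238×sin 35° = 441.9 N.
Parallel to the incline: P cos θ − m g sin θ = 195 − 213.8 = -18.86 N; the friction needed to balance this is 18.86 N acting up the slope.
The limit of static friction is μ_s N = 128.1 N.
Since 18.86 N is within the 128.1 N limit, the toolbox stays put and friction is exactly 18.9 N.

f ≈ 18.9 N (up the incline)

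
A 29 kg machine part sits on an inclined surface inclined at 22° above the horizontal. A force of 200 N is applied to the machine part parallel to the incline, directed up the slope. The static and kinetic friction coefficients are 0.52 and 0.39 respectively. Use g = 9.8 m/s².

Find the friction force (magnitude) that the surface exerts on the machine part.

f ≈ 93.5 N (down the incline)

Normal force: N = m g cos θ = 29 × 9.8 × cos 22° = 263.5 N.
For equilibrium along the incline the friction force must supply f = m g sin θ − P = 106.5 − 200 = -93.54 N (positive meaning up-slope).
Static friction can supply at most μ_s N = 137 N.
Since |-93.54| ≤ 137 N, static friction is sufficient; f equals the required value, not μ_s N.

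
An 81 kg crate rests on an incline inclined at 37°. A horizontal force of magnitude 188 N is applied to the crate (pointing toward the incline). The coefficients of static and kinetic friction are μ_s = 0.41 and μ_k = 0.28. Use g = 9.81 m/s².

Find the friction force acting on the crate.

The horizontal push has a component P sin θ into the surface, so N = m g cos θ + P sin θ = 634.6 + 113.1 = 747.7 N.
Parallel to the incline: P cos θ − m g sin θ = 150.1 − 478.2 = -328.1 N; the friction needed to balance this is 328.1 N acting up the slope.
Maximum static friction: μ_s N = 0.41 × 747.7 = 306.6 N.
The required 328.1 N exceeds the static limit, so the crate slides down-slope and f = μ_k N = 0.28×747.7 = 209 N.

f ≈ 209 N (up the incline)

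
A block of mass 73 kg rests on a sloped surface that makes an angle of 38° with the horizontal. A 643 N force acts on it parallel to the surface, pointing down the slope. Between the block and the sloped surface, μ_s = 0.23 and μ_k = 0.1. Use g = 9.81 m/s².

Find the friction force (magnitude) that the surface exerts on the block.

Normal force: N = m g cos θ = 73 × 9.81 × cos 38° = 564.3 N.
For equilibrium along the incline the friction force must supply f = m g sin θ + P = 440.9 + 643 = 1084 N (positive meaning up-slope).
Maximum static friction available: μ_s N = 0.23 × 564.3 = 129.8 N.
|1084| exceeds 129.8 N, so the block slips down-slope; friction is kinetic, f = μ_k N = 0.1×564.3 = 56.4 N.

f ≈ 56.4 N (up the incline)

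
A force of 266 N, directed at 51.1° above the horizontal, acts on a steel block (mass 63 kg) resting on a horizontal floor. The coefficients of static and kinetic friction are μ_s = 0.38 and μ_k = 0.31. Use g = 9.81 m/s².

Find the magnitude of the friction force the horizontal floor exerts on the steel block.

f ≈ 127 N

Vertical equilibrium gives N = m g − P sin α = 411 N.
Horizontally, friction must balance P cos α = 167 N.
The static-friction limit is μ_s N = 156.2 N.
The required friction exceeds μ_s N, so the steel block moves and f = μ_k N = 127 N.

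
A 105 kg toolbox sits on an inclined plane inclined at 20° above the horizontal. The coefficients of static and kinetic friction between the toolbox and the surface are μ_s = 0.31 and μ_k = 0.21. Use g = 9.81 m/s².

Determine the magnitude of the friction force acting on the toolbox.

Perpendicular to the surface, N = m g cos θ = 105·9.81·cos 20° = 967.9 N.
Along the slope the weight component is m g sin θ = 352.3 N; friction must supply exactly this, acting up-slope.
The static-friction ceiling is μ_s N = 0.31 × 967.9 = 300.1 N.
|352.3| exceeds 300.1 N, so the toolbox slips down-slope; friction is kinetic, f = μ_k N = 0.21×967.9 = 203 N.

f ≈ 203 N (up the incline)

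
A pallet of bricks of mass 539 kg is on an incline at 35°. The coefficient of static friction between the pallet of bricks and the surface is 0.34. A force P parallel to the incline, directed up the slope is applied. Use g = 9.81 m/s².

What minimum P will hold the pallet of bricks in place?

The pallet of bricks tends to slide down (tan θ > μ_s), so at the point of impending slip friction acts up-slope at its limit: f = μ_s N.
P is parallel to the surface, so N = m g cos θ = 4330 N.
Along the incline: P + μ_s N = m g sin θ, so P = 3030 − 0.34×4330 = 1560 N.

P_min ≈ 1560 N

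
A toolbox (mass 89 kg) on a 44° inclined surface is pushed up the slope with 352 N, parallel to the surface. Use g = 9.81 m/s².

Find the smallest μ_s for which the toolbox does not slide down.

N = m g cos θ = 628 N.
Friction must make up the shortfall along the incline: f = m g sin θ − P = 606.5 − 352 = 254.5 N.
At the threshold f = μ_s N, so μ_s,min = 254.5/628 = 0.405.

μ_s,min ≈ 0.405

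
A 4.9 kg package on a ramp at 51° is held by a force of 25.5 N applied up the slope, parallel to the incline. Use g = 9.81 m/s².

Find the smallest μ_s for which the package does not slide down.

μ_s,min ≈ 0.392

N = m g cos θ = 30.25 N.
Friction must make up the shortfall along the incline: f = m g sin θ − P = 37.36 − 25.5 = 11.86 N.
At the threshold f = μ_s N, so μ_s,min = 11.86/30.25 = 0.392.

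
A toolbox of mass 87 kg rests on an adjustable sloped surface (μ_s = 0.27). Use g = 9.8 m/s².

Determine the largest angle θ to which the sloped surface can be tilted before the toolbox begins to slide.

At the slip threshold, m g sin θ = μ_s · m g cos θ, so tan θ = μ_s.
θ_max = arctan(0.27) = 15.1°.

θ_max ≈ 15.1°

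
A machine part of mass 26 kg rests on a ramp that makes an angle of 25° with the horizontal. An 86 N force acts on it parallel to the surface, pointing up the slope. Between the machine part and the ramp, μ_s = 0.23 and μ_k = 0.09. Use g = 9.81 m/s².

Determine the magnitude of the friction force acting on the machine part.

f ≈ 21.8 N (up the incline)

Perpendicular to the surface, N = m g cos θ = 26·9.81·cos 25° = 231.2 N.
For equilibrium along the incline the friction force must supply f = m g sin θ − P = 107.8 − 86 = 21.79 N (positive meaning up-slope).
Maximum static friction available: μ_s N = 0.23 × 231.2 = 53.17 N.
Since |21.79| ≤ 53.17 N, no slip — friction simply equals what equilibrium demands.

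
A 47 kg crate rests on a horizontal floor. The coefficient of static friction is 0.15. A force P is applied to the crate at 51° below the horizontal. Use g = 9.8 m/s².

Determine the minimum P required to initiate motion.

N = m g + P sin α (the push presses the crate into the horizontal floor).
At impending slip, P cos α = μ_s N = μ_s (m g + P sin α).
Solving: P (cos α − μ_s sin α) = μ_s m g → P = 0.15×461/(cos 51° − 0.15 sin 51°) = 69.1/0.5127 = 135 N.

P ≈ 135 N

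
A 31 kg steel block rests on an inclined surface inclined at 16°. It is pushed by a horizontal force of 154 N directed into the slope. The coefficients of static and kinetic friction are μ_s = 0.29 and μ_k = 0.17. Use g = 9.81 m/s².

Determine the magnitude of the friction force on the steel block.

f ≈ 64.2 N (down the incline)

Resolve perpendicular to the incline: N = m g cos θ + P sin θ = 31×9.81×cos 16° + 154×sin 16° = 334.8 N.
Along the incline, the net driving force (taking up-slope positive) is P cos θ − m g sin θ = 148 − 83.82 = 64.21 N, so equilibrium requires friction f = -64.21 N (down-slope).
Maximum static friction: μ_s N = 0.29 × 334.8 = 97.09 N.
Since 64.21 N is within the 97.09 N limit, the steel block stays put and friction is exactly 64.2 N.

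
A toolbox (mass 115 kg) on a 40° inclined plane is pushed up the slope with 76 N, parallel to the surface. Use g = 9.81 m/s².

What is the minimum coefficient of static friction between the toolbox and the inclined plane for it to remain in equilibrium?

μ_s,min ≈ 0.751

N = m g cos θ = 864.2 N.
Friction must make up the shortfall along the incline: f = m g sin θ − P = 725.2 − 76 = 649.2 N.
At the threshold f = μ_s N, so μ_s,min = 649.2/864.2 = 0.751.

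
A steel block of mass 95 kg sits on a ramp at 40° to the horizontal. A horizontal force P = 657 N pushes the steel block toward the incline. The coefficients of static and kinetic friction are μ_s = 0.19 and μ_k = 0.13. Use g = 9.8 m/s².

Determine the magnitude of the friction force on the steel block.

f ≈ 95.1 N (up the incline)

Normal direction: N = m g cos θ + P sin θ = 1135 N.
Parallel to the incline: P cos θ − m g sin θ = 503.3 − 598.4 = -95.14 N; the friction needed to balance this is 95.14 N acting up the slope.
Maximum static friction: μ_s N = 0.19 × 1135 = 215.7 N.
|f_req| = 95.14 ≤ 215.7 N → the steel block is in equilibrium; friction equals the required value.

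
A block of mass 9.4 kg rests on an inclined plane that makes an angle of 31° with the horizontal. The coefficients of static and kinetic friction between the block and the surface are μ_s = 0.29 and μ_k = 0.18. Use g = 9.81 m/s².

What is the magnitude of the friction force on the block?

Perpendicular to the surface, N = m g cos θ = 9.4·9.81·cos 31° = 79.04 N.
Along the slope the weight component is m g sin θ = 47.49 N; friction must supply exactly this, acting up-slope.
Maximum static friction available: μ_s N = 0.29 × 79.04 = 22.92 N.
|47.49| exceeds 22.92 N, so the block slips down-slope; friction is kinetic, f = μ_k N = 0.18×79.04 = 14.2 N.

f ≈ 14.2 N (up the incline)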